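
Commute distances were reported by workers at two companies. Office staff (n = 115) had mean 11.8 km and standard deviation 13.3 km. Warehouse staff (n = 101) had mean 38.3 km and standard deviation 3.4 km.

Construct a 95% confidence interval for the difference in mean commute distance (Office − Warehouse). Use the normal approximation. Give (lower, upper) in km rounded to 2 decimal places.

SE₁ = s₁/√n₁ = 13.3/√115 = 1.2402; SE₂ = 3.4/√101 = 0.3383.
Independent samples, unequal variances: SE_diff = √(SE₁² + SE₂²) = √(1.53809604 + 0.11444689) = 1.2855.
z* = 1.960, so margin of error = 1.960 × 1.2855 = 2.5196.
Difference in means = 11.8 − 38.3 = -26.5000.
-26.5000 ± 2.5196 → (-29.02, -23.98).

(-29.02, -23.98)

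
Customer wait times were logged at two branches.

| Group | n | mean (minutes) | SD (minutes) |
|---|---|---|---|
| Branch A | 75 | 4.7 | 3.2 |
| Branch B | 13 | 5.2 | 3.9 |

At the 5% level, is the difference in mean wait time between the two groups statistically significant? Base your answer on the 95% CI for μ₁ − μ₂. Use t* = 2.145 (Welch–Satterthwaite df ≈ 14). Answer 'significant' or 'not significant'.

not significant

Standard errors of each mean: 3.2/√75 = 0.3695 and 3.9/√13 = 1.0817.
SE(x̄₁ − x̄₂) = √(0.3695² + 1.0817²) = 1.1431 for independent samples with unequal variances.
With t* = 2.145, the margin is 2.145 × 1.1431 = 2.4519.
x̄₁ − x̄₂ = 4.7 − 5.2 = -0.5000; the interval is -0.5000 ± 2.4519 = (-2.9519, 1.9519).
The interval (-2.9519, 1.9519) contains 0, so the difference is not significant.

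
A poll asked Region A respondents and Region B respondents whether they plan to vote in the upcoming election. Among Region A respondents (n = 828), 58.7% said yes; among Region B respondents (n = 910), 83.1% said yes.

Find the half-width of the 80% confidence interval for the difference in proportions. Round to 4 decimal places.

SE₁ = √(p̂₁(1−p̂₁)/n₁) = √(0.5870·0.4130/828) = 0.01711; SE₂ = √(0.8310·0.1690/910) = 0.01242.
Independent samples: SE of the difference = √(SE₁² + SE₂²) = √(0.0002927521 + 0.0001542564) = 0.02114.
z* for 80% confidence is 1.282, so the margin of error is 1.282 × 0.02114 = 0.02710.

0.0271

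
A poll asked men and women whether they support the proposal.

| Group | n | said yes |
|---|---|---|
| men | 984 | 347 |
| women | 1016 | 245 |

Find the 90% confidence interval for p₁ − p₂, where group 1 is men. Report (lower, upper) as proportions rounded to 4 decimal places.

p̂₁ = 347/984 = 0.3526 and p̂₂ = 245/1016 = 0.2411.
SE₁ = √(p̂₁(1−p̂₁)/n₁) = √(0.3526·0.6474/984) = 0.01523; SE₂ = √(0.2411·0.7589/1016) = 0.01342.
Independent samples: SE of the difference = √(SE₁² + SE₂²) = √(0.0002319529 + 0.0001800964) = 0.02030.
z* for 90% confidence is 1.645, so the margin of error is 1.645 × 0.02030 = 0.03339.
Point estimate p̂₁ − p̂₂ = 0.3526 − 0.2411 = 0.1115.
0.1115 ± 0.03339 → (0.0781, 0.1449).

(0.0781, 0.1449)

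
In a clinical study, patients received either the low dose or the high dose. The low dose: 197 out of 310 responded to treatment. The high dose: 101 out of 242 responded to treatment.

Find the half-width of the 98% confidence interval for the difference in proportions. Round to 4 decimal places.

p̂₁ = 197/310 = 0.6355 and p̂₂ = 101/242 = 0.4174.
SE₁ = √(p̂₁(1−p̂₁)/n₁) = √(0.6355·0.3645/310) = 0.02734; SE₂ = √(0.4174·0.5826/242) = 0.03170.
Independent samples: SE of the difference = √(SE₁² + SE₂²) = √(0.0007474756 + 0.00100489) = 0.04186.
z* for 98% confidence is 2.326, so the margin of error is 2.326 × 0.04186 = 0.09737.

0.0974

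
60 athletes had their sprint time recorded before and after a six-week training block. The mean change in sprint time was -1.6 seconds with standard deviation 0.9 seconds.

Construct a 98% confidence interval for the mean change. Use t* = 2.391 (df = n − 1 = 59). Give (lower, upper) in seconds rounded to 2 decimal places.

(-1.88, -1.32)

Paired design: SE = s_d/√n = 0.9/√60 = 0.1162.
t* = 2.391; margin of error = 2.391 × 0.1162 = 0.2778.
-1.6 ± 0.2778 → (-1.88, -1.32).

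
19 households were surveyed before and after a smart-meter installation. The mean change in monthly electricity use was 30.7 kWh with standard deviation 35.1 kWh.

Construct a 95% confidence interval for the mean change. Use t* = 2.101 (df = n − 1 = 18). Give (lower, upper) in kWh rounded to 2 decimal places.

(13.78, 47.62)

Paired design: SE = s_d/√n = 35.1/√19 = 8.0525.
t* = 2.101; margin of error = 2.101 × 8.0525 = 16.9183.
30.7 ± 16.9183 → (13.78, 47.62).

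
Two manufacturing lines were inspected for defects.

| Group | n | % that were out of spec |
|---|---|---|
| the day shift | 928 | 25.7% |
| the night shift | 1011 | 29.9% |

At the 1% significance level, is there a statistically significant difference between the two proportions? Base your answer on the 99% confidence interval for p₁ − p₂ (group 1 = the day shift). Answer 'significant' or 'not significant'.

not significant

The two standard errors are √(0.2570×0.7430/928) = 0.01434 and √(0.2990×0.7010/1011) = 0.01440.
Because the samples are independent, SE_diff = √(0.01434² + 0.01440²) = 0.02032.
Using z* = 2.576 for 99%, ME = 2.576 × 0.02032 = 0.05234.
p̂₁ − p̂₂ = -0.0420; interval -0.0420 ± 0.05234 gives (-0.09434, 0.01034).
The interval (-0.09434, 0.01034) contains 0, so the difference is not significant.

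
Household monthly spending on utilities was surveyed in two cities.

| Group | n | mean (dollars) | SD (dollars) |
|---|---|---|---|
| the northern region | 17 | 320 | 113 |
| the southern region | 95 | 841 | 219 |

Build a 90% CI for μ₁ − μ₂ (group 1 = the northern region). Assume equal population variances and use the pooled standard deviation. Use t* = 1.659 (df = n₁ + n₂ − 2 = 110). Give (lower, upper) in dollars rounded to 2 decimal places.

Pooled variance s_p² = [16·113² + 94·219²] / (17+95−2) = 42842.1636, so s_p = 206.9835.
SE_diff = s_p·√(1/n₁ + 1/n₂) = 206.9835·√(1/17 + 1/95) = 54.5078.
t* = 1.659; margin = 1.659 × 54.5078 = 90.4284.
Difference = 320 − 841 = -521.0000.
-521.0000 ± 90.4284 → (-611.43, -430.57).

(-611.43, -430.57)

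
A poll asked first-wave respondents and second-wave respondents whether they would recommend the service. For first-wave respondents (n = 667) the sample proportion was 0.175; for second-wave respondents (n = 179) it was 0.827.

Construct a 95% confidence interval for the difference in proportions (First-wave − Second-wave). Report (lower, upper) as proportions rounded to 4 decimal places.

(-0.7145, -0.5895)

Each SE is √(p̂(1−p̂)/n): √(0.1750·0.8250/667) = 0.01471 and √(0.8270·0.1730/179) = 0.02827.
SE(p̂₁ − p̂₂) = √(SE₁² + SE₂²) = √(0.0002163841 + 0.0007991929) = 0.03187, since the two samples are independent.
At 95% confidence z* = 1.960; margin = 1.960 × 0.03187 = 0.06247.
The difference is 0.1750 − 0.8270 = -0.6520, so the interval is -0.6520 ± 0.06247 = (-0.7145, -0.5895).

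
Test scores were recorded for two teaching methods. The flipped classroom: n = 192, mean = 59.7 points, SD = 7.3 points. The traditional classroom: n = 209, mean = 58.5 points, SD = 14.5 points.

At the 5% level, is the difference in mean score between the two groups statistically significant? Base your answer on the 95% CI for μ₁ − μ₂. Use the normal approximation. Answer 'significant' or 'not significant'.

not significant

SE₁ = s₁/√n₁ = 7.3/√192 = 0.5268; SE₂ = 14.5/√209 = 1.0030.
Independent samples, unequal variances: SE_diff = √(SE₁² + SE₂²) = √(0.27751824 + 1.006009) = 1.1329.
z* = 1.960, so margin of error = 1.960 × 1.1329 = 2.2205.
Difference in means = 59.7 − 58.5 = 1.2000.
1.2000 ± 2.2205 → (-1.0205, 3.4205).
The interval (-1.0205, 3.4205) contains 0, so the difference is not significant.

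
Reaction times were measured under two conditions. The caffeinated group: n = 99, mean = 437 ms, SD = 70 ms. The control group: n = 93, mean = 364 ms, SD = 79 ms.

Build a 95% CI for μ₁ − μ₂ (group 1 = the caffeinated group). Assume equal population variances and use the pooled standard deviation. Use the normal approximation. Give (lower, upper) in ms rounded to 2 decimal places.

Pooled variance s_p² = [98·70² + 92·79²] / (99+93−2) = 5549.3263, so s_p = 74.4938.
SE_diff = s_p·√(1/n₁ + 1/n₂) = 74.4938·√(1/99 + 1/93) = 10.7575.
z* = 1.960; margin = 1.960 × 10.7575 = 21.0847.
Difference = 437 − 364 = 73.0000.
73.0000 ± 21.0847 → (51.92, 94.08).

(51.92, 94.08)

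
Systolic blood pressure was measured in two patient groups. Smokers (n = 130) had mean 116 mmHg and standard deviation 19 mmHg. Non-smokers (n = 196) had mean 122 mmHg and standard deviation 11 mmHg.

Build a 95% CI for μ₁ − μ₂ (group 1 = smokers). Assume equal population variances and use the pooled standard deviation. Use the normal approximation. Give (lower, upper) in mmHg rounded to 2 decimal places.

(-9.26, -2.74)

Pooled variance s_p² = [129·19² + 195·11²] / (130+196−2) = 216.5556, so s_p = 14.7158.
SE_diff = s_p·√(1/n₁ + 1/n₂) = 14.7158·√(1/130 + 1/196) = 1.6645.
z* = 1.960; margin = 1.960 × 1.6645 = 3.2624.
Difference = 116 − 122 = -6.0000.
-6.0000 ± 3.2624 → (-9.26, -2.74).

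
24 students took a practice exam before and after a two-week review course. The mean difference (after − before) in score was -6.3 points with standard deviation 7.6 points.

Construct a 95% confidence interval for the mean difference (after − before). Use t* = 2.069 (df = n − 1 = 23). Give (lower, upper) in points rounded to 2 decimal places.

(-9.51, -3.09)

This is a matched-pairs design, so SE = s_d/√n = 7.6/√24 = 1.5513.
Margin = 2.069 × 1.5513 = 3.2096; the interval is -6.3 ± 3.2096 = (-9.51, -3.09).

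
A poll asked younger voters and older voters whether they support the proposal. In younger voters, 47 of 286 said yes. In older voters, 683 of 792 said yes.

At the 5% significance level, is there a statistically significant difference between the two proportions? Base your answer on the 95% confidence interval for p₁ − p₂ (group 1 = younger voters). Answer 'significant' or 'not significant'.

Sample proportions: 47/286 = 0.1643, 683/792 = 0.8624.
Each SE is √(p̂(1−p̂)/n): √(0.1643·0.8357/286) = 0.02191 and √(0.8624·0.1376/792) = 0.01224.
SE(p̂₁ − p̂₂) = √(SE₁² + SE₂²) = √(0.0004800481 + 0.0001498176) = 0.02510, since the two samples are independent.
At 95% confidence z* = 1.960; margin = 1.960 × 0.02510 = 0.04920.
The difference is 0.1643 − 0.8624 = -0.6981, so the interval is -0.6981 ± 0.04920 = (-0.74730, -0.64890).
The interval (-0.74730, -0.64890) does not contain 0, so the difference is significant.

significant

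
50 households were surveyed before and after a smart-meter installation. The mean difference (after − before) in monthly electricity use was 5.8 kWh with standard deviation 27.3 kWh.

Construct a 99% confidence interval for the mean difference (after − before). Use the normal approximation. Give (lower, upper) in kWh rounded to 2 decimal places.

(-4.15, 15.75)

This is a matched-pairs design, so SE = s_d/√n = 27.3/√50 = 3.8608.
Margin = 2.576 × 3.8608 = 9.9454; the interval is 5.8 ± 9.9454 = (-4.15, 15.75).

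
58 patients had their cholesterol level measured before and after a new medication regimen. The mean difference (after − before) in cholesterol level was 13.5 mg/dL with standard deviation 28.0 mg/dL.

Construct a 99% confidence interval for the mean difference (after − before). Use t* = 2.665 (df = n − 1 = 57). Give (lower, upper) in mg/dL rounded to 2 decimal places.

(3.70, 23.30)

Paired design: SE = s_d/√n = 28.0/√58 = 3.6766.
t* = 2.665; margin of error = 2.665 × 3.6766 = 9.7981.
13.5 ± 9.7981 → (3.70, 23.30).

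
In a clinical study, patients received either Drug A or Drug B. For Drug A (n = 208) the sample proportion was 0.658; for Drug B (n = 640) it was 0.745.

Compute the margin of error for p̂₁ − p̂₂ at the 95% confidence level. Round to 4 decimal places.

0.0728

Each SE is √(p̂(1−p̂)/n): √(0.6580·0.3420/208) = 0.03289 and √(0.7450·0.2550/640) = 0.01723.
SE(p̂₁ − p̂₂) = √(SE₁² + SE₂²) = √(0.0010817521 + 0.0002968729) = 0.03713, since the two samples are independent.
At 95% confidence z* = 1.960; margin = 1.960 × 0.03713 = 0.07277.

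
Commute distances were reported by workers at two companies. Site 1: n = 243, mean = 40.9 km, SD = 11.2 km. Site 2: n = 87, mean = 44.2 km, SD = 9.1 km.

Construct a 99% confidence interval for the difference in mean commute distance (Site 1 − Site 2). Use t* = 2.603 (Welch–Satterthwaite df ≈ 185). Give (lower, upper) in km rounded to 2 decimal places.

SE₁ = s₁/√n₁ = 11.2/√243 = 0.7185; SE₂ = 9.1/√87 = 0.9756.
Independent samples, unequal variances: SE_diff = √(SE₁² + SE₂²) = √(0.51624225 + 0.95179536) = 1.2116.
t* = 2.603, so margin of error = 2.603 × 1.2116 = 3.1538.
Difference in means = 40.9 − 44.2 = -3.3000.
-3.3000 ± 3.1538 → (-6.45, -0.15).

(-6.45, -0.15)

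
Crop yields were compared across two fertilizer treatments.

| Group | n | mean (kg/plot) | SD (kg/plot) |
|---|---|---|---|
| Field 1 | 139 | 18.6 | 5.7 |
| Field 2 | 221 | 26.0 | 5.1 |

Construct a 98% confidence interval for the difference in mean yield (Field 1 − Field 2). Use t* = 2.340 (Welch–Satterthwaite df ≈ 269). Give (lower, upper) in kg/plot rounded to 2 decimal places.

(-8.79, -6.01)

SE₁ = s₁/√n₁ = 5.7/√139 = 0.4835; SE₂ = 5.1/√221 = 0.3431.
Independent samples, unequal variances: SE_diff = √(SE₁² + SE₂²) = √(0.23377225 + 0.11771761) = 0.5929.
t* = 2.340, so margin of error = 2.340 × 0.5929 = 1.3874.
Difference in means = 18.6 − 26.0 = -7.4000.
-7.4000 ± 1.3874 → (-8.79, -6.01).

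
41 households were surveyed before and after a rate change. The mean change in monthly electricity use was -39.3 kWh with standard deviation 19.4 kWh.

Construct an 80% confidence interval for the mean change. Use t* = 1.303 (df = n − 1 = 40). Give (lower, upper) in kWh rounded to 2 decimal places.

(-43.25, -35.35)

This is a matched-pairs design, so SE = s_d/√n = 19.4/√41 = 3.0298.
Margin = 1.303 × 3.0298 = 3.9478; the interval is -39.3 ± 3.9478 = (-43.25, -35.35).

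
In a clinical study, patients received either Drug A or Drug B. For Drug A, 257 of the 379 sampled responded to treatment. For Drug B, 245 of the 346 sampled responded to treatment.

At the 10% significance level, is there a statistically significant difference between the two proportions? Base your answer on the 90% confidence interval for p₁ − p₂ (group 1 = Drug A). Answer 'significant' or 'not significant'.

First, p̂₁ = 257/379 = 0.6781; p̂₂ = 245/346 = 0.7081.
The two standard errors are √(0.6781×0.3219/379) = 0.02400 and √(0.7081×0.2919/346) = 0.02444.
Because the samples are independent, SE_diff = √(0.02400² + 0.02444²) = 0.03425.
Using z* = 1.645 for 90%, ME = 1.645 × 0.03425 = 0.05634.
p̂₁ − p̂₂ = -0.0300; interval -0.0300 ± 0.05634 gives (-0.08634, 0.02634).
The interval (-0.08634, 0.02634) contains 0, so the difference is not significant.

not significant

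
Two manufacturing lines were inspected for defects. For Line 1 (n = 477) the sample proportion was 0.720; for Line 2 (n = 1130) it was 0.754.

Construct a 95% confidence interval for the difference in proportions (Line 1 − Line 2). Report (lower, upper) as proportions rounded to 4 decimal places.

(-0.0815, 0.0135)

SE₁ = √(p̂₁(1−p̂₁)/n₁) = √(0.7200·0.2800/477) = 0.02056; SE₂ = √(0.7540·0.2460/1130) = 0.01281.
Independent samples: SE of the difference = √(SE₁² + SE₂²) = √(0.0004227136 + 0.0001640961) = 0.02422.
z* for 95% confidence is 1.960, so the margin of error is 1.960 × 0.02422 = 0.04747.
Point estimate p̂₁ − p̂₂ = 0.7200 − 0.7540 = -0.0340.
-0.0340 ± 0.04747 → (-0.0815, 0.0135).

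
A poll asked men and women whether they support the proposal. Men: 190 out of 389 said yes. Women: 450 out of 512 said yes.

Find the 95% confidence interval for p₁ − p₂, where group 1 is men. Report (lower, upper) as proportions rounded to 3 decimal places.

p̂₁ = 190/389 = 0.4884 and p̂₂ = 450/512 = 0.8789.
SE₁ = √(p̂₁(1−p̂₁)/n₁) = √(0.4884·0.5116/389) = 0.02534; SE₂ = √(0.8789·0.1211/512) = 0.01442.
Independent samples: SE of the difference = √(SE₁² + SE₂²) = √(0.0006421156 + 0.0002079364) = 0.02916.
z* for 95% confidence is 1.960, so the margin of error is 1.960 × 0.02916 = 0.05715.
Point estimate p̂₁ − p̂₂ = 0.4884 − 0.8789 = -0.3905.
-0.3905 ± 0.05715 → (-0.448, -0.333).

(-0.448, -0.333)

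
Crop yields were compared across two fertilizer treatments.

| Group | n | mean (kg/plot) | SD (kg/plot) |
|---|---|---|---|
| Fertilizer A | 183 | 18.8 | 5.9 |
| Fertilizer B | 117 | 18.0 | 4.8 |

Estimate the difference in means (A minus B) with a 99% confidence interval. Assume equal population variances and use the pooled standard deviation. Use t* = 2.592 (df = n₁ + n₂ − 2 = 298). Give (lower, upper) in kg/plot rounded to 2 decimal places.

s_p = √[((n₁−1)s₁² + (n₂−1)s₂²)/(n₁+n₂−2)] = √[(182·5.9² + 116·4.8²)/298] = 5.4980.
SE = 5.4980·√(1/183 + 1/117) = 0.6508.
With t* = 2.592, margin = 2.592 × 0.6508 = 1.6869.
x̄₁ − x̄₂ = 18.8 − 18.0 = 0.8000; interval 0.8000 ± 1.6869 = (-0.89, 2.49).

(-0.89, 2.49)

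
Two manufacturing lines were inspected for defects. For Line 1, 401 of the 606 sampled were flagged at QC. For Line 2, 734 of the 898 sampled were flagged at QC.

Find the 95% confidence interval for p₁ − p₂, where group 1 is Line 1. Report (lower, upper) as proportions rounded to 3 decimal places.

Sample proportions: 401/606 = 0.6617, 734/898 = 0.8174.
Each SE is √(p̂(1−p̂)/n): √(0.6617·0.3383/606) = 0.01922 and √(0.8174·0.1826/898) = 0.01289.
SE(p̂₁ − p̂₂) = √(SE₁² + SE₂²) = √(0.0003694084 + 0.0001661521) = 0.02314, since the two samples are independent.
At 95% confidence z* = 1.960; margin = 1.960 × 0.02314 = 0.04535.
The difference is 0.6617 − 0.8174 = -0.1557, so the interval is -0.1557 ± 0.04535 = (-0.201, -0.110).

(-0.201, -0.110)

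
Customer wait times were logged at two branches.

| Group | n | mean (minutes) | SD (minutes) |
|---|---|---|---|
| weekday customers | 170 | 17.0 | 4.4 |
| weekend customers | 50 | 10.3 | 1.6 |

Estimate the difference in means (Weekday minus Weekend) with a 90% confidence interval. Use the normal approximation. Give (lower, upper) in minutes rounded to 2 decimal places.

SE₁ = s₁/√n₁ = 4.4/√170 = 0.3375; SE₂ = 1.6/√50 = 0.2263.
Independent samples, unequal variances: SE_diff = √(SE₁² + SE₂²) = √(0.11390625 + 0.05121169) = 0.4063.
z* = 1.645, so margin of error = 1.645 × 0.4063 = 0.6684.
Difference in means = 17.0 − 10.3 = 6.7000.
6.7000 ± 0.6684 → (6.03, 7.37).

(6.03, 7.37)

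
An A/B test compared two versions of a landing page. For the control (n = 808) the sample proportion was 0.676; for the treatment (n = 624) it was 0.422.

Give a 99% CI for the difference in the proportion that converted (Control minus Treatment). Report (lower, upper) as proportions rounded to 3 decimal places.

(0.188, 0.320)

SE₁ = √(p̂₁(1−p̂₁)/n₁) = √(0.6760·0.3240/808) = 0.01646; SE₂ = √(0.4220·0.5780/624) = 0.01977.
Independent samples: SE of the difference = √(SE₁² + SE₂²) = √(0.0002709316 + 0.0003908529) = 0.02573.
z* for 99% confidence is 2.576, so the margin of error is 2.576 × 0.02573 = 0.06628.
Point estimate p̂₁ − p̂₂ = 0.6760 − 0.4220 = 0.2540.
0.2540 ± 0.06628 → (0.188, 0.320).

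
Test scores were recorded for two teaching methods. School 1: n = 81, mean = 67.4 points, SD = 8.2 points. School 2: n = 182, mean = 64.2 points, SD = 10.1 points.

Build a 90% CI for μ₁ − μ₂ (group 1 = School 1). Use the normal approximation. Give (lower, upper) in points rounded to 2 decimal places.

Standard errors of each mean: 8.2/√81 = 0.9111 and 10.1/√182 = 0.7487.
SE(x̄₁ − x̄₂) = √(0.9111² + 0.7487²) = 1.1793 for independent samples with unequal variances.
With z* = 1.645, the margin is 1.645 × 1.1793 = 1.9399.
x̄₁ − x̄₂ = 67.4 − 64.2 = 3.2000; the interval is 3.2000 ± 1.9399 = (1.26, 5.14).

(1.26, 5.14)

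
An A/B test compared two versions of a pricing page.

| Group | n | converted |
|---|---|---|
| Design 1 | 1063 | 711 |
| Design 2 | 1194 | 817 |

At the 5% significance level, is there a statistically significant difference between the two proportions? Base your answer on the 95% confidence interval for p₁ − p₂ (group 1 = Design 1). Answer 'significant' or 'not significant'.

p̂₁ = 711/1063 = 0.6689 and p̂₂ = 817/1194 = 0.6843.
SE₁ = √(p̂₁(1−p̂₁)/n₁) = √(0.6689·0.3311/1063) = 0.01443; SE₂ = √(0.6843·0.3157/1194) = 0.01345.
Independent samples: SE of the difference = √(SE₁² + SE₂²) = √(0.0002082249 + 0.0001809025) = 0.01973.
z* for 95% confidence is 1.960, so the margin of error is 1.960 × 0.01973 = 0.03867.
Point estimate p̂₁ − p̂₂ = 0.6689 − 0.6843 = -0.0154.
-0.0154 ± 0.03867 → (-0.05407, 0.02327).
The interval (-0.05407, 0.02327) contains 0, so the difference is not significant.

not significant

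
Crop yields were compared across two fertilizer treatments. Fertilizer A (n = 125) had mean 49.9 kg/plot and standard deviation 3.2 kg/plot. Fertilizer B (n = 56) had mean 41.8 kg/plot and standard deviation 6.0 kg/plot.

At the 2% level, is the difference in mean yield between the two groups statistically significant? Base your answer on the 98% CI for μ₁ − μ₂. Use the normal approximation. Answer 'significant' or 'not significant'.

Standard errors of each mean: 3.2/√125 = 0.2862 and 6.0/√56 = 0.8018.
SE(x̄₁ − x̄₂) = √(0.2862² + 0.8018²) = 0.8513 for independent samples with unequal variances.
With z* = 2.326, the margin is 2.326 × 0.8513 = 1.9801.
x̄₁ − x̄₂ = 49.9 − 41.8 = 8.1000; the interval is 8.1000 ± 1.9801 = (6.1199, 10.0801).
The interval (6.1199, 10.0801) does not contain 0, so the difference is significant.

significant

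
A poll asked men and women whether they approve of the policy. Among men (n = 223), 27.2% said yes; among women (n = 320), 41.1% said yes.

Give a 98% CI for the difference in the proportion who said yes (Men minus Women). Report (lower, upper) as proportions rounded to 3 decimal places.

The two standard errors are √(0.2720×0.7280/223) = 0.02980 and √(0.4110×0.5890/320) = 0.02750.
Because the samples are independent, SE_diff = √(0.02980² + 0.02750²) = 0.04055.
Using z* = 2.326 for 98%, ME = 2.326 × 0.04055 = 0.09432.
p̂₁ − p̂₂ = -0.1390; interval -0.1390 ± 0.09432 gives (-0.233, -0.045).

(-0.233, -0.045)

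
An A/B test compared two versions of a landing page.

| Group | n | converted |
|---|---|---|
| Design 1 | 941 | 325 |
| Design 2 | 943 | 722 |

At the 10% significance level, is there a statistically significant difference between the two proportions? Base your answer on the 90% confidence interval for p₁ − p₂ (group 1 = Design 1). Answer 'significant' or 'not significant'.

p̂₁ = 325/941 = 0.3454 and p̂₂ = 722/943 = 0.7656.
SE₁ = √(p̂₁(1−p̂₁)/n₁) = √(0.3454·0.6546/941) = 0.01550; SE₂ = √(0.7656·0.2344/943) = 0.01380.
Independent samples: SE of the difference = √(SE₁² + SE₂²) = √(0.00024025 + 0.00019044) = 0.02075.
z* for 90% confidence is 1.645, so the margin of error is 1.645 × 0.02075 = 0.03413.
Point estimate p̂₁ − p̂₂ = 0.3454 − 0.7656 = -0.4202.
-0.4202 ± 0.03413 → (-0.45433, -0.38607).
The interval (-0.45433, -0.38607) does not contain 0, so the difference is significant.

significant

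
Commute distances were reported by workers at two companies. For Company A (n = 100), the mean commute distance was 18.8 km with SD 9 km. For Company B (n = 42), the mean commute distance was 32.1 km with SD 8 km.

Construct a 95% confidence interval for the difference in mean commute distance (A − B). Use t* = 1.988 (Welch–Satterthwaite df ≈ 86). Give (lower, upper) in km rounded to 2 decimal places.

(-16.34, -10.26)

Per-group SEs: s₁/√n₁ = 9/√100 = 0.9000, s₂/√n₂ = 8/√42 = 1.2344.
Unpooled SE of the difference: √(0.81 + 1.52374336) = 1.5277.
Margin of error = t* · SE = 1.988 × 1.5277 = 3.0371.
x̄₁ − x̄₂ = 18.8 − 32.1 = -13.3000.
CI: -13.3000 ± 3.0371 = (-16.34, -10.26).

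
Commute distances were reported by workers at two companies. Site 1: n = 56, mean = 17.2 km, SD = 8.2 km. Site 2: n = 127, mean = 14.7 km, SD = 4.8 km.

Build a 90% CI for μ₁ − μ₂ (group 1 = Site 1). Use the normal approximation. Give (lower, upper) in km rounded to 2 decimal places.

(0.57, 4.43)

SE₁ = s₁/√n₁ = 8.2/√56 = 1.0958; SE₂ = 4.8/√127 = 0.4259.
Independent samples, unequal variances: SE_diff = √(SE₁² + SE₂²) = √(1.20077764 + 0.18139081) = 1.1757.
z* = 1.645, so margin of error = 1.645 × 1.1757 = 1.9340.
Difference in means = 17.2 − 14.7 = 2.5000.
2.5000 ± 1.9340 → (0.57, 4.43).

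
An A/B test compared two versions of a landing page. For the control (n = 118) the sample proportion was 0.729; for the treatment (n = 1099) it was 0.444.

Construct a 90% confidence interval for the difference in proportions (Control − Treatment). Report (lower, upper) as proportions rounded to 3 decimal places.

(0.213, 0.357)

The two standard errors are √(0.7290×0.2710/118) = 0.04092 and √(0.4440×0.5560/1099) = 0.01499.
Because the samples are independent, SE_diff = √(0.04092² + 0.01499²) = 0.04358.
Using z* = 1.645 for 90%, ME = 1.645 × 0.04358 = 0.07169.
p̂₁ − p̂₂ = 0.2850; interval 0.2850 ± 0.07169 gives (0.213, 0.357).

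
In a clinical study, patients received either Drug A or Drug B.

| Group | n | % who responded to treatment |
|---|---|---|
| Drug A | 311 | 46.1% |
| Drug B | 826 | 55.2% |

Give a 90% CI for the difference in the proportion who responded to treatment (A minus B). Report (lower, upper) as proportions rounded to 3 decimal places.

(-0.146, -0.036)

SE₁ = √(p̂₁(1−p̂₁)/n₁) = √(0.4610·0.5390/311) = 0.02827; SE₂ = √(0.5520·0.4480/826) = 0.01730.
Independent samples: SE of the difference = √(SE₁² + SE₂²) = √(0.0007991929 + 0.00029929) = 0.03314.
z* for 90% confidence is 1.645, so the margin of error is 1.645 × 0.03314 = 0.05452.
Point estimate p̂₁ − p̂₂ = 0.4610 − 0.5520 = -0.0910.
-0.0910 ± 0.05452 → (-0.146, -0.036).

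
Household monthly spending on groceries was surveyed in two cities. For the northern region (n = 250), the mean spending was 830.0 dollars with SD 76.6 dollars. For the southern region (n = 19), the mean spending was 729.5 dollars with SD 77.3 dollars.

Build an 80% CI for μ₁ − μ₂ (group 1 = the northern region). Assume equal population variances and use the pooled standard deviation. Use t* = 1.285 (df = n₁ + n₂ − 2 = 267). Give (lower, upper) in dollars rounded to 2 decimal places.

(77.06, 123.94)

Pooled variance s_p² = [249·76.6² + 18·77.3²] / (250+19−2) = 5874.8227, so s_p = 76.6474.
SE_diff = s_p·√(1/n₁ + 1/n₂) = 76.6474·√(1/250 + 1/19) = 18.2401.
t* = 1.285; margin = 1.285 × 18.2401 = 23.4385.
Difference = 830.0 − 729.5 = 100.5000.
100.5000 ± 23.4385 → (77.06, 123.94).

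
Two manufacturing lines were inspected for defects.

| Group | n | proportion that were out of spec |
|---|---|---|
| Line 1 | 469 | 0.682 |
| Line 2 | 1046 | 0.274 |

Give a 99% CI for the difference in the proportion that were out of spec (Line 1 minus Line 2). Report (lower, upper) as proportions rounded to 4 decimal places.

(0.3422, 0.4738)

Each SE is √(p̂(1−p̂)/n): √(0.6820·0.3180/469) = 0.02150 and √(0.2740·0.7260/1046) = 0.01379.
SE(p̂₁ − p̂₂) = √(SE₁² + SE₂²) = √(0.00046225 + 0.0001901641) = 0.02554, since the two samples are independent.
At 99% confidence z* = 2.576; margin = 2.576 × 0.02554 = 0.06579.
The difference is 0.6820 − 0.2740 = 0.4080, so the interval is 0.4080 ± 0.06579 = (0.3422, 0.4738).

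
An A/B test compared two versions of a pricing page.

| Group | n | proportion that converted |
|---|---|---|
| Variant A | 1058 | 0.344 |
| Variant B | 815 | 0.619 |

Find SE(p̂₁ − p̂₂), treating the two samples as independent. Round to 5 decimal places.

0.02242

SE₁ = √(p̂₁(1−p̂₁)/n₁) = √(0.3440·0.6560/1058) = 0.01460; SE₂ = √(0.6190·0.3810/815) = 0.01701.
Independent samples: SE of the difference = √(SE₁² + SE₂²) = √(0.00021316 + 0.0002893401) = 0.02242.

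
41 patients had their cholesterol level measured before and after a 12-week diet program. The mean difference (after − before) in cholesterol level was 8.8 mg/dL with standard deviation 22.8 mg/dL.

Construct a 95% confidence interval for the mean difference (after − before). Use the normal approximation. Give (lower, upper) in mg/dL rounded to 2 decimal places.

This is a matched-pairs design, so SE = s_d/√n = 22.8/√41 = 3.5608.
Margin = 1.960 × 3.5608 = 6.9792; the interval is 8.8 ± 6.9792 = (1.82, 15.78).

(1.82, 15.78)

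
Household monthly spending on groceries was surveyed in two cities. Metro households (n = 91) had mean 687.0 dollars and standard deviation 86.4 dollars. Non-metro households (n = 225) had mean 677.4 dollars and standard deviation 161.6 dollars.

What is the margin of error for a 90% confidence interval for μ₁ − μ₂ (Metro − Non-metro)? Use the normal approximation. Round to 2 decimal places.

23.15

Standard errors of each mean: 86.4/√91 = 9.0572 and 161.6/√225 = 10.7733.
SE(x̄₁ − x̄₂) = √(9.0572² + 10.7733²) = 14.0747 for independent samples with unequal variances.
With z* = 1.645, the margin is 1.645 × 14.0747 = 23.1529.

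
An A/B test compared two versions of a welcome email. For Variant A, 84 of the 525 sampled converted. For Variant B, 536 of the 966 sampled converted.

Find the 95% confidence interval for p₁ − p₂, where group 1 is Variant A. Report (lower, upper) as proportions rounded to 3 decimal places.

(-0.439, -0.351)

First, p̂₁ = 84/525 = 0.1600; p̂₂ = 536/966 = 0.5549.
The two standard errors are √(0.1600×0.8400/525) = 0.01600 and √(0.5549×0.4451/966) = 0.01599.
Because the samples are independent, SE_diff = √(0.01600² + 0.01599²) = 0.02262.
Using z* = 1.960 for 95%, ME = 1.960 × 0.02262 = 0.04434.
p̂₁ − p̂₂ = -0.3949; interval -0.3949 ± 0.04434 gives (-0.439, -0.351).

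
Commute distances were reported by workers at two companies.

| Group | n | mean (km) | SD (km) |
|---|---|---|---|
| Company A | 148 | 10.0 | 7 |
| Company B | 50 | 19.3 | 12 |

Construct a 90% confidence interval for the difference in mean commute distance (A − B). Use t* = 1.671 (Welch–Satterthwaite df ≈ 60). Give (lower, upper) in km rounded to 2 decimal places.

(-12.29, -6.31)

Standard errors of each mean: 7/√148 = 0.5754 and 12/√50 = 1.6971.
SE(x̄₁ − x̄₂) = √(0.5754² + 1.6971²) = 1.7920 for independent samples with unequal variances.
With t* = 1.671, the margin is 1.671 × 1.7920 = 2.9944.
x̄₁ − x̄₂ = 10.0 − 19.3 = -9.3000; the interval is -9.3000 ± 2.9944 = (-12.29, -6.31).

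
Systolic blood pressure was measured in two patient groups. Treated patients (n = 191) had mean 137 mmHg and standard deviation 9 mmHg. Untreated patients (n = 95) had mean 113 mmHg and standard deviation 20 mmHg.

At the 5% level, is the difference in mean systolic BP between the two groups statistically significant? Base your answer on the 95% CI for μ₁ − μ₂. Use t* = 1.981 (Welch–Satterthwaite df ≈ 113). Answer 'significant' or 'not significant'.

significant

Standard errors of each mean: 9/√191 = 0.6512 and 20/√95 = 2.0520.
SE(x̄₁ − x̄₂) = √(0.6512² + 2.0520²) = 2.1529 for independent samples with unequal variances.
With t* = 1.981, the margin is 1.981 × 2.1529 = 4.2649.
x̄₁ − x̄₂ = 137 − 113 = 24.0000; the interval is 24.0000 ± 4.2649 = (19.7351, 28.2649).
The interval (19.7351, 28.2649) does not contain 0, so the difference is significant.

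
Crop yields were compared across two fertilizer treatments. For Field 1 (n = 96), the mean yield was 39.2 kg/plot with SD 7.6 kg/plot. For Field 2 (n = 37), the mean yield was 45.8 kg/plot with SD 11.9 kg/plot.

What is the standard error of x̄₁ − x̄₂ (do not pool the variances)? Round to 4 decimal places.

SE₁ = s₁/√n₁ = 7.6/√96 = 0.7757; SE₂ = 11.9/√37 = 1.9563.
Independent samples, unequal variances: SE_diff = √(SE₁² + SE₂²) = √(0.60171049 + 3.82710969) = 2.1045.

2.1045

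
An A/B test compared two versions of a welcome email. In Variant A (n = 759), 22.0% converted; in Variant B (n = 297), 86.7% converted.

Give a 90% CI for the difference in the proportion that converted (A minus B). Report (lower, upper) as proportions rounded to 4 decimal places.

The two standard errors are √(0.2200×0.7800/759) = 0.01504 and √(0.8670×0.1330/297) = 0.01970.
Because the samples are independent, SE_diff = √(0.01504² + 0.01970²) = 0.02478.
Using z* = 1.645 for 90%, ME = 1.645 × 0.02478 = 0.04076.
p̂₁ − p̂₂ = -0.6470; interval -0.6470 ± 0.04076 gives (-0.6878, -0.6062).

(-0.6878, -0.6062)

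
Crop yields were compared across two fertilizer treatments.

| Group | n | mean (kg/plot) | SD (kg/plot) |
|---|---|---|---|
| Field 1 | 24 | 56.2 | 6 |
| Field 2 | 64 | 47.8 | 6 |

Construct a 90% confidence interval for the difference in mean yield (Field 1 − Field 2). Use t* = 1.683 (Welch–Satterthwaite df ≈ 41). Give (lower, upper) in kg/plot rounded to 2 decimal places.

(5.98, 10.82)

Per-group SEs: s₁/√n₁ = 6/√24 = 1.2247, s₂/√n₂ = 6/√64 = 0.7500.
Unpooled SE of the difference: √(1.49989009 + 0.5625) = 1.4361.
Margin of error = t* · SE = 1.683 × 1.4361 = 2.4170.
x̄₁ − x̄₂ = 56.2 − 47.8 = 8.4000.
CI: 8.4000 ± 2.4170 = (5.98, 10.82).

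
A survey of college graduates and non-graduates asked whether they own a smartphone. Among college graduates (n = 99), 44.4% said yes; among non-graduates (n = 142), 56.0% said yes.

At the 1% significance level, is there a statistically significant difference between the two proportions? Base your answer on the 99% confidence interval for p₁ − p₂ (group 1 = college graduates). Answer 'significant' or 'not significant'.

not significant

SE₁ = √(p̂₁(1−p̂₁)/n₁) = √(0.4440·0.5560/99) = 0.04994; SE₂ = √(0.5600·0.4400/142) = 0.04166.
Independent samples: SE of the difference = √(SE₁² + SE₂²) = √(0.0024940036 + 0.0017355556) = 0.06504.
z* for 99% confidence is 2.576, so the margin of error is 2.576 × 0.06504 = 0.16754.
Point estimate p̂₁ − p̂₂ = 0.4440 − 0.5600 = -0.1160.
-0.1160 ± 0.16754 → (-0.28354, 0.05154).
The interval (-0.28354, 0.05154) contains 0, so the difference is not significant.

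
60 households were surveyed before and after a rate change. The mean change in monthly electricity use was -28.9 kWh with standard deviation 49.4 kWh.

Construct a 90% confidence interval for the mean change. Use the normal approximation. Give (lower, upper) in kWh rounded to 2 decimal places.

(-39.39, -18.41)

Paired design: SE = s_d/√n = 49.4/√60 = 6.3775.
z* = 1.645; margin of error = 1.645 × 6.3775 = 10.4910.
-28.9 ± 10.4910 → (-39.39, -18.41).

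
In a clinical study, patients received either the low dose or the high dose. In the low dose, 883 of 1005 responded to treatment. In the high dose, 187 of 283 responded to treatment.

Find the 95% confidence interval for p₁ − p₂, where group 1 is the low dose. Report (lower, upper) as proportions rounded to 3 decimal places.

First, p̂₁ = 883/1005 = 0.8786; p̂₂ = 187/283 = 0.6608.
The two standard errors are √(0.8786×0.1214/1005) = 0.01030 and √(0.6608×0.3392/283) = 0.02814.
Because the samples are independent, SE_diff = √(0.01030² + 0.02814²) = 0.02997.
Using z* = 1.960 for 95%, ME = 1.960 × 0.02997 = 0.05874.
p̂₁ − p̂₂ = 0.2178; interval 0.2178 ± 0.05874 gives (0.159, 0.277).

(0.159, 0.277)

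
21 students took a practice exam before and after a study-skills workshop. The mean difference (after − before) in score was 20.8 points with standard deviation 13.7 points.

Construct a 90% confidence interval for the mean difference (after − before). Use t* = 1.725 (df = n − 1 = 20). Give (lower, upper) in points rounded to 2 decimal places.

Paired design: SE = s_d/√n = 13.7/√21 = 2.9896.
t* = 1.725; margin of error = 1.725 × 2.9896 = 5.1571.
20.8 ± 5.1571 → (15.64, 25.96).

(15.64, 25.96)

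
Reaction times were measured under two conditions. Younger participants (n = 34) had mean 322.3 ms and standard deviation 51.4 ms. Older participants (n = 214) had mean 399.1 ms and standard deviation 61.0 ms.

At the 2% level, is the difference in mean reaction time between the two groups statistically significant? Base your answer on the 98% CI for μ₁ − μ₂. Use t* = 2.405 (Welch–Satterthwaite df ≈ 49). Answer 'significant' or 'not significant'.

significant

Standard errors of each mean: 51.4/√34 = 8.8150 and 61.0/√214 = 4.1699.
SE(x̄₁ − x̄₂) = √(8.8150² + 4.1699²) = 9.7515 for independent samples with unequal variances.
With t* = 2.405, the margin is 2.405 × 9.7515 = 23.4524.
x̄₁ − x̄₂ = 322.3 − 399.1 = -76.8000; the interval is -76.8000 ± 23.4524 = (-100.2524, -53.3476).
The interval (-100.2524, -53.3476) does not contain 0, so the difference is significant.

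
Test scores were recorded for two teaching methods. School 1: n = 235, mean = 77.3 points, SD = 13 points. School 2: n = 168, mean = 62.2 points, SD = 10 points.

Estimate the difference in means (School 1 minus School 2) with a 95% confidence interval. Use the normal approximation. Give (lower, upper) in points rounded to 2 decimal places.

Per-group SEs: s₁/√n₁ = 13/√235 = 0.8480, s₂/√n₂ = 10/√168 = 0.7715.
Unpooled SE of the difference: √(0.719104 + 0.59521225) = 1.1464.
Margin of error = z* · SE = 1.960 × 1.1464 = 2.2469.
x̄₁ − x̄₂ = 77.3 − 62.2 = 15.1000.
CI: 15.1000 ± 2.2469 = (12.85, 17.35).

(12.85, 17.35)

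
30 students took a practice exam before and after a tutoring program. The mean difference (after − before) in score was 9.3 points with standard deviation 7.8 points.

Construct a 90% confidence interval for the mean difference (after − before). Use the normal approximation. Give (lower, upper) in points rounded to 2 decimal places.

(6.96, 11.64)

This is a matched-pairs design, so SE = s_d/√n = 7.8/√30 = 1.4241.
Margin = 1.645 × 1.4241 = 2.3426; the interval is 9.3 ± 2.3426 = (6.96, 11.64).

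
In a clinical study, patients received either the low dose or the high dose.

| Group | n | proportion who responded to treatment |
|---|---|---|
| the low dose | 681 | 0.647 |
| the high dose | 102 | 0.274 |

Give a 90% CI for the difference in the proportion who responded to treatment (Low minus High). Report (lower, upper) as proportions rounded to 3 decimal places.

Each SE is √(p̂(1−p̂)/n): √(0.6470·0.3530/681) = 0.01831 and √(0.2740·0.7260/102) = 0.04416.
SE(p̂₁ − p̂₂) = √(SE₁² + SE₂²) = √(0.0003352561 + 0.0019501056) = 0.04781, since the two samples are independent.
At 90% confidence z* = 1.645; margin = 1.645 × 0.04781 = 0.07865.
The difference is 0.6470 − 0.2740 = 0.3730, so the interval is 0.3730 ± 0.07865 = (0.294, 0.452).

(0.294, 0.452)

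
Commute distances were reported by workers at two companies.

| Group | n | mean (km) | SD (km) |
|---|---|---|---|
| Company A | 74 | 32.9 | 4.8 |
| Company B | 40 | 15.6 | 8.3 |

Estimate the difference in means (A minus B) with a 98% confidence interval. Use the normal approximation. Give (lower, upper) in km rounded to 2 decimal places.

Per-group SEs: s₁/√n₁ = 4.8/√74 = 0.5580, s₂/√n₂ = 8.3/√40 = 1.3123.
Unpooled SE of the difference: √(0.311364 + 1.72213129) = 1.4260.
Margin of error = z* · SE = 2.326 × 1.4260 = 3.3169.
x̄₁ − x̄₂ = 32.9 − 15.6 = 17.3000.
CI: 17.3000 ± 3.3169 = (13.98, 20.62).

(13.98, 20.62)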